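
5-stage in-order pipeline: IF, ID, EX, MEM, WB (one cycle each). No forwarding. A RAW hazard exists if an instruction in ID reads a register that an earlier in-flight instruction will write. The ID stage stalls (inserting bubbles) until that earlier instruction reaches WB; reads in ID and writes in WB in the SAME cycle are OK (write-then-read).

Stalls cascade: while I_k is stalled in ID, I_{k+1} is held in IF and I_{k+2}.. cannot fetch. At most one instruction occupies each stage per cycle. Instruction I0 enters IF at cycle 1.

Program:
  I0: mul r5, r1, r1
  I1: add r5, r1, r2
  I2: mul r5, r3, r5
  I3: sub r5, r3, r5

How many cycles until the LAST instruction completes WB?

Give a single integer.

Answer: 12

Derivation:
I0 mul r5 <- r1,r1: IF@1 ID@2 stall=0 (-) EX@3 MEM@4 WB@5
I1 add r5 <- r1,r2: IF@2 ID@3 stall=0 (-) EX@4 MEM@5 WB@6
I2 mul r5 <- r3,r5: IF@3 ID@4 stall=2 (RAW on I1.r5 (WB@6)) EX@7 MEM@8 WB@9
I3 sub r5 <- r3,r5: IF@4 ID@7 stall=2 (RAW on I2.r5 (WB@9)) EX@10 MEM@11 WB@12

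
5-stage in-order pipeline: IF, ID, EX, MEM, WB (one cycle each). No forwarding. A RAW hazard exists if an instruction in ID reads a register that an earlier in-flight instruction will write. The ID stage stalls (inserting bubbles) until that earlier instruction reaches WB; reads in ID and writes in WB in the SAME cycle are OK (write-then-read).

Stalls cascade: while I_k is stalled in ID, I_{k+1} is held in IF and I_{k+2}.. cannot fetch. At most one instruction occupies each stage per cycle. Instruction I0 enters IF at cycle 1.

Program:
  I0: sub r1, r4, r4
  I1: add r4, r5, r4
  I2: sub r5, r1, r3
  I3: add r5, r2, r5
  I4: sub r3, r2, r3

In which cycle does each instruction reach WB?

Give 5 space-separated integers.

I0 sub r1 <- r4,r4: IF@1 ID@2 stall=0 (-) EX@3 MEM@4 WB@5
I1 add r4 <- r5,r4: IF@2 ID@3 stall=0 (-) EX@4 MEM@5 WB@6
I2 sub r5 <- r1,r3: IF@3 ID@4 stall=1 (RAW on I0.r1 (WB@5)) EX@6 MEM@7 WB@8
I3 add r5 <- r2,r5: IF@4 ID@6 stall=2 (RAW on I2.r5 (WB@8)) EX@9 MEM@10 WB@11
I4 sub r3 <- r2,r3: IF@6 ID@9 stall=0 (-) EX@10 MEM@11 WB@12

Answer: 5 6 8 11 12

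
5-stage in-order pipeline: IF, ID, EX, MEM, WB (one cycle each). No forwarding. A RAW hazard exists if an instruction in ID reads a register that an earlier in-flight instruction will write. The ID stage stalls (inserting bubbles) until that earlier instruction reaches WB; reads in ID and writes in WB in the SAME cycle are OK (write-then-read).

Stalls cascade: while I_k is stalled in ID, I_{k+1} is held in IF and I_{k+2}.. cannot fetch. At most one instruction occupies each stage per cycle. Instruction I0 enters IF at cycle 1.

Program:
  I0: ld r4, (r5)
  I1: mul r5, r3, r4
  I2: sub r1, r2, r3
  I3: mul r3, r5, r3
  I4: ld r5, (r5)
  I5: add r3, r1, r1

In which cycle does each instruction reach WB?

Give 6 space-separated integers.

Answer: 5 8 9 11 12 13

Derivation:
I0 ld r4 <- r5: IF@1 ID@2 stall=0 (-) EX@3 MEM@4 WB@5
I1 mul r5 <- r3,r4: IF@2 ID@3 stall=2 (RAW on I0.r4 (WB@5)) EX@6 MEM@7 WB@8
I2 sub r1 <- r2,r3: IF@3 ID@6 stall=0 (-) EX@7 MEM@8 WB@9
I3 mul r3 <- r5,r3: IF@6 ID@7 stall=1 (RAW on I1.r5 (WB@8)) EX@9 MEM@10 WB@11
I4 ld r5 <- r5: IF@7 ID@9 stall=0 (-) EX@10 MEM@11 WB@12
I5 add r3 <- r1,r1: IF@9 ID@10 stall=0 (-) EX@11 MEM@12 WB@13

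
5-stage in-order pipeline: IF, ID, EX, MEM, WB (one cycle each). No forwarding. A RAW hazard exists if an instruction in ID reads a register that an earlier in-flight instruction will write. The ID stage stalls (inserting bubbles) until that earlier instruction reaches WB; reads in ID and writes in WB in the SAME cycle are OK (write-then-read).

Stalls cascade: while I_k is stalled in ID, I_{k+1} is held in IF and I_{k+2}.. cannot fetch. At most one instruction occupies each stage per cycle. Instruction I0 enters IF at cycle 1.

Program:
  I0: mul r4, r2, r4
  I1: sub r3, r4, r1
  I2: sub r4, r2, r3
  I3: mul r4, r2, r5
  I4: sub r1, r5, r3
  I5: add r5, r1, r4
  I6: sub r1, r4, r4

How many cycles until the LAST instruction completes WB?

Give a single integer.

I0 mul r4 <- r2,r4: IF@1 ID@2 stall=0 (-) EX@3 MEM@4 WB@5
I1 sub r3 <- r4,r1: IF@2 ID@3 stall=2 (RAW on I0.r4 (WB@5)) EX@6 MEM@7 WB@8
I2 sub r4 <- r2,r3: IF@3 ID@6 stall=2 (RAW on I1.r3 (WB@8)) EX@9 MEM@10 WB@11
I3 mul r4 <- r2,r5: IF@6 ID@9 stall=0 (-) EX@10 MEM@11 WB@12
I4 sub r1 <- r5,r3: IF@9 ID@10 stall=0 (-) EX@11 MEM@12 WB@13
I5 add r5 <- r1,r4: IF@10 ID@11 stall=2 (RAW on I4.r1 (WB@13)) EX@14 MEM@15 WB@16
I6 sub r1 <- r4,r4: IF@11 ID@14 stall=0 (-) EX@15 MEM@16 WB@17

Answer: 17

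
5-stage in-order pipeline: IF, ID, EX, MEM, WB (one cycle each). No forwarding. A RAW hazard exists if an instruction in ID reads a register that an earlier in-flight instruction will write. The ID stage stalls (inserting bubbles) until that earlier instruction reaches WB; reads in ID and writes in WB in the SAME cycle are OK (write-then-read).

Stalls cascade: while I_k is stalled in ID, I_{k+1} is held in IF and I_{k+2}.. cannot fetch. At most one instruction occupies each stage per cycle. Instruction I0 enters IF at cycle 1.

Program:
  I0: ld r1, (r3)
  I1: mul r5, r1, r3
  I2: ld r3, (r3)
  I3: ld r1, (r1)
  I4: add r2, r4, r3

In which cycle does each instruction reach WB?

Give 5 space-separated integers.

I0 ld r1 <- r3: IF@1 ID@2 stall=0 (-) EX@3 MEM@4 WB@5
I1 mul r5 <- r1,r3: IF@2 ID@3 stall=2 (RAW on I0.r1 (WB@5)) EX@6 MEM@7 WB@8
I2 ld r3 <- r3: IF@3 ID@6 stall=0 (-) EX@7 MEM@8 WB@9
I3 ld r1 <- r1: IF@6 ID@7 stall=0 (-) EX@8 MEM@9 WB@10
I4 add r2 <- r4,r3: IF@7 ID@8 stall=1 (RAW on I2.r3 (WB@9)) EX@10 MEM@11 WB@12

Answer: 5 8 9 10 12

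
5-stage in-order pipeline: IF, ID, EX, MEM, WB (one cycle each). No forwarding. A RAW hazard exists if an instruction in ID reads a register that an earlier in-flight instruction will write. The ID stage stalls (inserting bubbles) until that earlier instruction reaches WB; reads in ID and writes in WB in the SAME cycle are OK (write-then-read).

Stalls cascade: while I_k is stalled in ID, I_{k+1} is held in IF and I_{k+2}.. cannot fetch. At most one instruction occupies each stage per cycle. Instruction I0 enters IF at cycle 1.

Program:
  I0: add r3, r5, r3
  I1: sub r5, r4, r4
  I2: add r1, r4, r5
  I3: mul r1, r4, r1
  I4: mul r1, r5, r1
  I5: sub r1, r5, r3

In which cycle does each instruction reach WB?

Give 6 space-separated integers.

Answer: 5 6 9 12 15 16

Derivation:
I0 add r3 <- r5,r3: IF@1 ID@2 stall=0 (-) EX@3 MEM@4 WB@5
I1 sub r5 <- r4,r4: IF@2 ID@3 stall=0 (-) EX@4 MEM@5 WB@6
I2 add r1 <- r4,r5: IF@3 ID@4 stall=2 (RAW on I1.r5 (WB@6)) EX@7 MEM@8 WB@9
I3 mul r1 <- r4,r1: IF@4 ID@7 stall=2 (RAW on I2.r1 (WB@9)) EX@10 MEM@11 WB@12
I4 mul r1 <- r5,r1: IF@7 ID@10 stall=2 (RAW on I3.r1 (WB@12)) EX@13 MEM@14 WB@15
I5 sub r1 <- r5,r3: IF@10 ID@13 stall=0 (-) EX@14 MEM@15 WB@16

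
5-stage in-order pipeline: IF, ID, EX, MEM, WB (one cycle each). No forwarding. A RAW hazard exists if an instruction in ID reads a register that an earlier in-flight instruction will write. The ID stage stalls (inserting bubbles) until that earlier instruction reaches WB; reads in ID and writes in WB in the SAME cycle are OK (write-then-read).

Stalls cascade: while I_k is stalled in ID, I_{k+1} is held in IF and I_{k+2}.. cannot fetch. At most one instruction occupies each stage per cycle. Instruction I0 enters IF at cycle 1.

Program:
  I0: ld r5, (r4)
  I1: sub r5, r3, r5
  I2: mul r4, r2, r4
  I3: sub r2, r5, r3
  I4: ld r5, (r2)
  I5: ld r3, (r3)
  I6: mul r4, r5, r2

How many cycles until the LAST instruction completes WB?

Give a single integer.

I0 ld r5 <- r4: IF@1 ID@2 stall=0 (-) EX@3 MEM@4 WB@5
I1 sub r5 <- r3,r5: IF@2 ID@3 stall=2 (RAW on I0.r5 (WB@5)) EX@6 MEM@7 WB@8
I2 mul r4 <- r2,r4: IF@3 ID@6 stall=0 (-) EX@7 MEM@8 WB@9
I3 sub r2 <- r5,r3: IF@6 ID@7 stall=1 (RAW on I1.r5 (WB@8)) EX@9 MEM@10 WB@11
I4 ld r5 <- r2: IF@7 ID@9 stall=2 (RAW on I3.r2 (WB@11)) EX@12 MEM@13 WB@14
I5 ld r3 <- r3: IF@9 ID@12 stall=0 (-) EX@13 MEM@14 WB@15
I6 mul r4 <- r5,r2: IF@12 ID@13 stall=1 (RAW on I4.r5 (WB@14)) EX@15 MEM@16 WB@17

Answer: 17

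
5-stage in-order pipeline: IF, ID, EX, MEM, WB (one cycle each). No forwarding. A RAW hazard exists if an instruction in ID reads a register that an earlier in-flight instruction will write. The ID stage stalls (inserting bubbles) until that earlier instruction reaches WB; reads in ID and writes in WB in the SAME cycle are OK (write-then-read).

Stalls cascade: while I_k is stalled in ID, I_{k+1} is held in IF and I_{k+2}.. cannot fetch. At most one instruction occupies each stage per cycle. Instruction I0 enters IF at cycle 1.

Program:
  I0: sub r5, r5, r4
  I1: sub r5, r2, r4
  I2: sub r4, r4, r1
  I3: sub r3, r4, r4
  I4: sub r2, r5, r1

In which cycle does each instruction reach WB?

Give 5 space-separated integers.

Answer: 5 6 7 10 11

Derivation:
I0 sub r5 <- r5,r4: IF@1 ID@2 stall=0 (-) EX@3 MEM@4 WB@5
I1 sub r5 <- r2,r4: IF@2 ID@3 stall=0 (-) EX@4 MEM@5 WB@6
I2 sub r4 <- r4,r1: IF@3 ID@4 stall=0 (-) EX@5 MEM@6 WB@7
I3 sub r3 <- r4,r4: IF@4 ID@5 stall=2 (RAW on I2.r4 (WB@7)) EX@8 MEM@9 WB@10
I4 sub r2 <- r5,r1: IF@5 ID@8 stall=0 (-) EX@9 MEM@10 WB@11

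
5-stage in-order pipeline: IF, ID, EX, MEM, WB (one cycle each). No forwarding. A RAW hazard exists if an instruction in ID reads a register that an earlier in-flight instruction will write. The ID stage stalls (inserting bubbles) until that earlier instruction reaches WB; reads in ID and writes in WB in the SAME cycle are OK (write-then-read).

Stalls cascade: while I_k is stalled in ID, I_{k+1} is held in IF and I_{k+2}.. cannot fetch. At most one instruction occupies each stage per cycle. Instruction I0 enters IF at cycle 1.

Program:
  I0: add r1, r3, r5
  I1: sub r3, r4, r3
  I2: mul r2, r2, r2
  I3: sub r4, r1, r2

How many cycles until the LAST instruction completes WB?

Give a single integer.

I0 add r1 <- r3,r5: IF@1 ID@2 stall=0 (-) EX@3 MEM@4 WB@5
I1 sub r3 <- r4,r3: IF@2 ID@3 stall=0 (-) EX@4 MEM@5 WB@6
I2 mul r2 <- r2,r2: IF@3 ID@4 stall=0 (-) EX@5 MEM@6 WB@7
I3 sub r4 <- r1,r2: IF@4 ID@5 stall=2 (RAW on I2.r2 (WB@7)) EX@8 MEM@9 WB@10

Answer: 10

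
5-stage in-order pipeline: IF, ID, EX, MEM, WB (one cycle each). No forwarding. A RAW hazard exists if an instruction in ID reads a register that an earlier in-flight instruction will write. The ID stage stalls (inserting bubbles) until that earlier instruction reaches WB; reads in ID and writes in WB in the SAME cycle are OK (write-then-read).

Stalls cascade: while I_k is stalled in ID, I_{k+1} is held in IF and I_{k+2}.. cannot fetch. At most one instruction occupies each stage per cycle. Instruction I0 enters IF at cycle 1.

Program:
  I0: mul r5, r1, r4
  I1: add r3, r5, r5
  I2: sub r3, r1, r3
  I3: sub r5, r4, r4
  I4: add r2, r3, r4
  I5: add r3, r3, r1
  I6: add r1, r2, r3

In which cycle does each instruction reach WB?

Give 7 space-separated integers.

I0 mul r5 <- r1,r4: IF@1 ID@2 stall=0 (-) EX@3 MEM@4 WB@5
I1 add r3 <- r5,r5: IF@2 ID@3 stall=2 (RAW on I0.r5 (WB@5)) EX@6 MEM@7 WB@8
I2 sub r3 <- r1,r3: IF@3 ID@6 stall=2 (RAW on I1.r3 (WB@8)) EX@9 MEM@10 WB@11
I3 sub r5 <- r4,r4: IF@6 ID@9 stall=0 (-) EX@10 MEM@11 WB@12
I4 add r2 <- r3,r4: IF@9 ID@10 stall=1 (RAW on I2.r3 (WB@11)) EX@12 MEM@13 WB@14
I5 add r3 <- r3,r1: IF@10 ID@12 stall=0 (-) EX@13 MEM@14 WB@15
I6 add r1 <- r2,r3: IF@12 ID@13 stall=2 (RAW on I5.r3 (WB@15)) EX@16 MEM@17 WB@18

Answer: 5 8 11 12 14 15 18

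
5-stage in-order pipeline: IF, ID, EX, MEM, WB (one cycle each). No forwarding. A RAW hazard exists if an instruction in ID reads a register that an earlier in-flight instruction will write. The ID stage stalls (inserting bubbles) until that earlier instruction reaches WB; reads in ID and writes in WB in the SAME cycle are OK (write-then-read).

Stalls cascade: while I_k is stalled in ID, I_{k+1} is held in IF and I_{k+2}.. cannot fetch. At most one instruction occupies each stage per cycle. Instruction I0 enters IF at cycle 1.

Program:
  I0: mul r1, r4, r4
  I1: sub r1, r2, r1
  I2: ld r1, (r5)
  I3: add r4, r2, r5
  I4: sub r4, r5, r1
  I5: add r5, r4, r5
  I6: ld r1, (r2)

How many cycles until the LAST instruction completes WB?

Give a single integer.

I0 mul r1 <- r4,r4: IF@1 ID@2 stall=0 (-) EX@3 MEM@4 WB@5
I1 sub r1 <- r2,r1: IF@2 ID@3 stall=2 (RAW on I0.r1 (WB@5)) EX@6 MEM@7 WB@8
I2 ld r1 <- r5: IF@3 ID@6 stall=0 (-) EX@7 MEM@8 WB@9
I3 add r4 <- r2,r5: IF@6 ID@7 stall=0 (-) EX@8 MEM@9 WB@10
I4 sub r4 <- r5,r1: IF@7 ID@8 stall=1 (RAW on I2.r1 (WB@9)) EX@10 MEM@11 WB@12
I5 add r5 <- r4,r5: IF@8 ID@10 stall=2 (RAW on I4.r4 (WB@12)) EX@13 MEM@14 WB@15
I6 ld r1 <- r2: IF@10 ID@13 stall=0 (-) EX@14 MEM@15 WB@16

Answer: 16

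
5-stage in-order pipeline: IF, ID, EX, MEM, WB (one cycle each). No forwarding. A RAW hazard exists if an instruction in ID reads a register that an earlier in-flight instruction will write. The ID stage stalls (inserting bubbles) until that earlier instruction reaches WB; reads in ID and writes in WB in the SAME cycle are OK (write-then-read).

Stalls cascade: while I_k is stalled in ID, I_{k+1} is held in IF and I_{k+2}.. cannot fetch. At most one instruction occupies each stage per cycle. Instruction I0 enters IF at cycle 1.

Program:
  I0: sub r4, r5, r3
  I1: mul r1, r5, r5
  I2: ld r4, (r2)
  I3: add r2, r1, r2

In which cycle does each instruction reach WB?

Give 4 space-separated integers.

I0 sub r4 <- r5,r3: IF@1 ID@2 stall=0 (-) EX@3 MEM@4 WB@5
I1 mul r1 <- r5,r5: IF@2 ID@3 stall=0 (-) EX@4 MEM@5 WB@6
I2 ld r4 <- r2: IF@3 ID@4 stall=0 (-) EX@5 MEM@6 WB@7
I3 add r2 <- r1,r2: IF@4 ID@5 stall=1 (RAW on I1.r1 (WB@6)) EX@7 MEM@8 WB@9

Answer: 5 6 7 9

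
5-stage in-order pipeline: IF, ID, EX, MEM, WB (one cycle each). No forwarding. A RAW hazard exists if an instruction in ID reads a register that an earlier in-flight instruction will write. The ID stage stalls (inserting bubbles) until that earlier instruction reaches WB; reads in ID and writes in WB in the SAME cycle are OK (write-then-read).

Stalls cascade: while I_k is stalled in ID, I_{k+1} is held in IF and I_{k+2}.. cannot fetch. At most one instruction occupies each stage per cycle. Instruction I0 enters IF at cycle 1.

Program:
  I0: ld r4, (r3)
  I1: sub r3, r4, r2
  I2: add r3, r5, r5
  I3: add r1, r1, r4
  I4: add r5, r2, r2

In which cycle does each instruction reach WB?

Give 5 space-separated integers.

Answer: 5 8 9 10 11

Derivation:
I0 ld r4 <- r3: IF@1 ID@2 stall=0 (-) EX@3 MEM@4 WB@5
I1 sub r3 <- r4,r2: IF@2 ID@3 stall=2 (RAW on I0.r4 (WB@5)) EX@6 MEM@7 WB@8
I2 add r3 <- r5,r5: IF@3 ID@6 stall=0 (-) EX@7 MEM@8 WB@9
I3 add r1 <- r1,r4: IF@6 ID@7 stall=0 (-) EX@8 MEM@9 WB@10
I4 add r5 <- r2,r2: IF@7 ID@8 stall=0 (-) EX@9 MEM@10 WB@11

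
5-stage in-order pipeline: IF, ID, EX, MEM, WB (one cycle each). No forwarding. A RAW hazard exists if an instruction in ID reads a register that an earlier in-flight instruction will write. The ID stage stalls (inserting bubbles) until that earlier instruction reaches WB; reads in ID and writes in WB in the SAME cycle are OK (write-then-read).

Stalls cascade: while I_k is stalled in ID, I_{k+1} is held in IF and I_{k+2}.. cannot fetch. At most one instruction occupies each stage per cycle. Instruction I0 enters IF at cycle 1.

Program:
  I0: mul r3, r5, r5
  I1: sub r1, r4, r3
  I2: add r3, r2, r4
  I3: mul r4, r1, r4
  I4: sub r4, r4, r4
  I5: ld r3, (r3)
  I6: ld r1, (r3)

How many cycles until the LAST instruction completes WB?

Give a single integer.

I0 mul r3 <- r5,r5: IF@1 ID@2 stall=0 (-) EX@3 MEM@4 WB@5
I1 sub r1 <- r4,r3: IF@2 ID@3 stall=2 (RAW on I0.r3 (WB@5)) EX@6 MEM@7 WB@8
I2 add r3 <- r2,r4: IF@3 ID@6 stall=0 (-) EX@7 MEM@8 WB@9
I3 mul r4 <- r1,r4: IF@6 ID@7 stall=1 (RAW on I1.r1 (WB@8)) EX@9 MEM@10 WB@11
I4 sub r4 <- r4,r4: IF@7 ID@9 stall=2 (RAW on I3.r4 (WB@11)) EX@12 MEM@13 WB@14
I5 ld r3 <- r3: IF@9 ID@12 stall=0 (-) EX@13 MEM@14 WB@15
I6 ld r1 <- r3: IF@12 ID@13 stall=2 (RAW on I5.r3 (WB@15)) EX@16 MEM@17 WB@18

Answer: 18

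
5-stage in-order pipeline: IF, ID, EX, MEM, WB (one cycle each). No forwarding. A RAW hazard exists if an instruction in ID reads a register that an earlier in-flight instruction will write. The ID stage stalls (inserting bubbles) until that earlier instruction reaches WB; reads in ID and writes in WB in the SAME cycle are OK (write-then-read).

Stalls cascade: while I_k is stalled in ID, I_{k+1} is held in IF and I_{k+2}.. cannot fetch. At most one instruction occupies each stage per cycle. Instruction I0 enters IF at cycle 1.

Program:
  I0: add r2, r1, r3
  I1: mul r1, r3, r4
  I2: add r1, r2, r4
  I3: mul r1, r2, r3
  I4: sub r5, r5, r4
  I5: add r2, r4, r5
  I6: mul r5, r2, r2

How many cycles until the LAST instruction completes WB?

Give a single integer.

I0 add r2 <- r1,r3: IF@1 ID@2 stall=0 (-) EX@3 MEM@4 WB@5
I1 mul r1 <- r3,r4: IF@2 ID@3 stall=0 (-) EX@4 MEM@5 WB@6
I2 add r1 <- r2,r4: IF@3 ID@4 stall=1 (RAW on I0.r2 (WB@5)) EX@6 MEM@7 WB@8
I3 mul r1 <- r2,r3: IF@4 ID@6 stall=0 (-) EX@7 MEM@8 WB@9
I4 sub r5 <- r5,r4: IF@6 ID@7 stall=0 (-) EX@8 MEM@9 WB@10
I5 add r2 <- r4,r5: IF@7 ID@8 stall=2 (RAW on I4.r5 (WB@10)) EX@11 MEM@12 WB@13
I6 mul r5 <- r2,r2: IF@8 ID@11 stall=2 (RAW on I5.r2 (WB@13)) EX@14 MEM@15 WB@16

Answer: 16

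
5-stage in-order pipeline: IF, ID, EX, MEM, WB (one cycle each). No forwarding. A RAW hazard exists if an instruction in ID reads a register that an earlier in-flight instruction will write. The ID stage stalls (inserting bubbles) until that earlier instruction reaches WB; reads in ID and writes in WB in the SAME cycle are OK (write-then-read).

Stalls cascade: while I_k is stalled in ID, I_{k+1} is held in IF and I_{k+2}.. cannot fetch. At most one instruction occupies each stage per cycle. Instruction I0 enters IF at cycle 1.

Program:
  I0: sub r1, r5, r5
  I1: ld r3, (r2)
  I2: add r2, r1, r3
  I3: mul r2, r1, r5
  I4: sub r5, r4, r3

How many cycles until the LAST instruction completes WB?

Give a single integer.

Answer: 11

Derivation:
I0 sub r1 <- r5,r5: IF@1 ID@2 stall=0 (-) EX@3 MEM@4 WB@5
I1 ld r3 <- r2: IF@2 ID@3 stall=0 (-) EX@4 MEM@5 WB@6
I2 add r2 <- r1,r3: IF@3 ID@4 stall=2 (RAW on I1.r3 (WB@6)) EX@7 MEM@8 WB@9
I3 mul r2 <- r1,r5: IF@4 ID@7 stall=0 (-) EX@8 MEM@9 WB@10
I4 sub r5 <- r4,r3: IF@7 ID@8 stall=0 (-) EX@9 MEM@10 WB@11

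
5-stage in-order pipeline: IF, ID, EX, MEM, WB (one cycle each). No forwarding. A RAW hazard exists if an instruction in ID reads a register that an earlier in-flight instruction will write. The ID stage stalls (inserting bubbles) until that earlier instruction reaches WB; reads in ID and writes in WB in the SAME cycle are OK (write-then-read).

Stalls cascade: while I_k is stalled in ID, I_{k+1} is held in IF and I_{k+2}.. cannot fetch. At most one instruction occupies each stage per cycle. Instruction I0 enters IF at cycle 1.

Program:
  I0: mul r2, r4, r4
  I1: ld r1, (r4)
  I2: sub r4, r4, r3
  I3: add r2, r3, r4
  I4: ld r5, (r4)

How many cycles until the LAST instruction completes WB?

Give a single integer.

Answer: 11

Derivation:
I0 mul r2 <- r4,r4: IF@1 ID@2 stall=0 (-) EX@3 MEM@4 WB@5
I1 ld r1 <- r4: IF@2 ID@3 stall=0 (-) EX@4 MEM@5 WB@6
I2 sub r4 <- r4,r3: IF@3 ID@4 stall=0 (-) EX@5 MEM@6 WB@7
I3 add r2 <- r3,r4: IF@4 ID@5 stall=2 (RAW on I2.r4 (WB@7)) EX@8 MEM@9 WB@10
I4 ld r5 <- r4: IF@5 ID@8 stall=0 (-) EX@9 MEM@10 WB@11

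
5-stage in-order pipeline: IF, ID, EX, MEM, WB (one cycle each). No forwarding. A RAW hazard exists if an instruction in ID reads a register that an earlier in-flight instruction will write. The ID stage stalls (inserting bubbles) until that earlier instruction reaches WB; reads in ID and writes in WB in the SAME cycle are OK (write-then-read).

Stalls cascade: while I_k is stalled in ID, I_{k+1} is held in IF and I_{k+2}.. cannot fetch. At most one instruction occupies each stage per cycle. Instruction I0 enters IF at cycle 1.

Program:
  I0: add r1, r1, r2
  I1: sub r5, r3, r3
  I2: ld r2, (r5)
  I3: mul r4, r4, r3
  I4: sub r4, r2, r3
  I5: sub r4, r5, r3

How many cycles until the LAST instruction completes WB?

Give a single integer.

Answer: 13

Derivation:
I0 add r1 <- r1,r2: IF@1 ID@2 stall=0 (-) EX@3 MEM@4 WB@5
I1 sub r5 <- r3,r3: IF@2 ID@3 stall=0 (-) EX@4 MEM@5 WB@6
I2 ld r2 <- r5: IF@3 ID@4 stall=2 (RAW on I1.r5 (WB@6)) EX@7 MEM@8 WB@9
I3 mul r4 <- r4,r3: IF@4 ID@7 stall=0 (-) EX@8 MEM@9 WB@10
I4 sub r4 <- r2,r3: IF@7 ID@8 stall=1 (RAW on I2.r2 (WB@9)) EX@10 MEM@11 WB@12
I5 sub r4 <- r5,r3: IF@8 ID@10 stall=0 (-) EX@11 MEM@12 WB@13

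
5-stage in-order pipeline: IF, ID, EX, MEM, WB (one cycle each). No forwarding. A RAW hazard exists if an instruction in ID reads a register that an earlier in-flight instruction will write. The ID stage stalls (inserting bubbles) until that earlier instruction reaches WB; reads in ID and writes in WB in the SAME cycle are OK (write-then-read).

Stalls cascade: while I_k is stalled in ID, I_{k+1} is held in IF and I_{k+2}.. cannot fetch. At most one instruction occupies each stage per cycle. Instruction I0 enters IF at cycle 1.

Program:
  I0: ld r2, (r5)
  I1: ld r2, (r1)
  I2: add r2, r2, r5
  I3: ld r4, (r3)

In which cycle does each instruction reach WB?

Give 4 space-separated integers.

Answer: 5 6 9 10

Derivation:
I0 ld r2 <- r5: IF@1 ID@2 stall=0 (-) EX@3 MEM@4 WB@5
I1 ld r2 <- r1: IF@2 ID@3 stall=0 (-) EX@4 MEM@5 WB@6
I2 add r2 <- r2,r5: IF@3 ID@4 stall=2 (RAW on I1.r2 (WB@6)) EX@7 MEM@8 WB@9
I3 ld r4 <- r3: IF@4 ID@7 stall=0 (-) EX@8 MEM@9 WB@10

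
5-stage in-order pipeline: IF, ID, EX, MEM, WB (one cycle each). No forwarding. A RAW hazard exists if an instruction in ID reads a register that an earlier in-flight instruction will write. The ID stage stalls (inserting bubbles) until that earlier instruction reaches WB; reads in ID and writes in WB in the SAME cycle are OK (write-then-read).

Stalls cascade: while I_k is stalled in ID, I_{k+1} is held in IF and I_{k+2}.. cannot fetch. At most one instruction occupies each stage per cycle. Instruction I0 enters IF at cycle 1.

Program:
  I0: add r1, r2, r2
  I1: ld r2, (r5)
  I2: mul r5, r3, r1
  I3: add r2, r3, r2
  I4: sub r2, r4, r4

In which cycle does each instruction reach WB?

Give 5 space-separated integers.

Answer: 5 6 8 9 10

Derivation:
I0 add r1 <- r2,r2: IF@1 ID@2 stall=0 (-) EX@3 MEM@4 WB@5
I1 ld r2 <- r5: IF@2 ID@3 stall=0 (-) EX@4 MEM@5 WB@6
I2 mul r5 <- r3,r1: IF@3 ID@4 stall=1 (RAW on I0.r1 (WB@5)) EX@6 MEM@7 WB@8
I3 add r2 <- r3,r2: IF@4 ID@6 stall=0 (-) EX@7 MEM@8 WB@9
I4 sub r2 <- r4,r4: IF@6 ID@7 stall=0 (-) EX@8 MEM@9 WB@10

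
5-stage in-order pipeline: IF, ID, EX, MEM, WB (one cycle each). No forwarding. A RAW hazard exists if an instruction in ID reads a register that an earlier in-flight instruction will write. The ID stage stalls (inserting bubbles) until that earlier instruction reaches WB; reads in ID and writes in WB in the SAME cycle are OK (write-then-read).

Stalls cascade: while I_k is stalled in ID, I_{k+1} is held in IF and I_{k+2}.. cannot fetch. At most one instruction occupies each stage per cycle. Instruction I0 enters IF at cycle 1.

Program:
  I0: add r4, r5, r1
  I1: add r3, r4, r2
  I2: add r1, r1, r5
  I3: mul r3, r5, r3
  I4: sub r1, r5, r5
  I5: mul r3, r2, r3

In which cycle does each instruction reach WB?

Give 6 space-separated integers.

I0 add r4 <- r5,r1: IF@1 ID@2 stall=0 (-) EX@3 MEM@4 WB@5
I1 add r3 <- r4,r2: IF@2 ID@3 stall=2 (RAW on I0.r4 (WB@5)) EX@6 MEM@7 WB@8
I2 add r1 <- r1,r5: IF@3 ID@6 stall=0 (-) EX@7 MEM@8 WB@9
I3 mul r3 <- r5,r3: IF@6 ID@7 stall=1 (RAW on I1.r3 (WB@8)) EX@9 MEM@10 WB@11
I4 sub r1 <- r5,r5: IF@7 ID@9 stall=0 (-) EX@10 MEM@11 WB@12
I5 mul r3 <- r2,r3: IF@9 ID@10 stall=1 (RAW on I3.r3 (WB@11)) EX@12 MEM@13 WB@14

Answer: 5 8 9 11 12 14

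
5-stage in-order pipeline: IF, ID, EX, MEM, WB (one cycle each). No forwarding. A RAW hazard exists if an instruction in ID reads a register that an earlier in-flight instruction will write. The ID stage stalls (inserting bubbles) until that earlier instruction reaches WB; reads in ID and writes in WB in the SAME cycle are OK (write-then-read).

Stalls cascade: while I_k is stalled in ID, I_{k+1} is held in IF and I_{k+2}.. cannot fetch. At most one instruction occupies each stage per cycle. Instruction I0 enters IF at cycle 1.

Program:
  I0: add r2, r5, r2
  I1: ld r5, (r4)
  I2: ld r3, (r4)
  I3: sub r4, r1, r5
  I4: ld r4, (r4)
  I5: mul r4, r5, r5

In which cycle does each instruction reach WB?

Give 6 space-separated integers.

I0 add r2 <- r5,r2: IF@1 ID@2 stall=0 (-) EX@3 MEM@4 WB@5
I1 ld r5 <- r4: IF@2 ID@3 stall=0 (-) EX@4 MEM@5 WB@6
I2 ld r3 <- r4: IF@3 ID@4 stall=0 (-) EX@5 MEM@6 WB@7
I3 sub r4 <- r1,r5: IF@4 ID@5 stall=1 (RAW on I1.r5 (WB@6)) EX@7 MEM@8 WB@9
I4 ld r4 <- r4: IF@5 ID@7 stall=2 (RAW on I3.r4 (WB@9)) EX@10 MEM@11 WB@12
I5 mul r4 <- r5,r5: IF@7 ID@10 stall=0 (-) EX@11 MEM@12 WB@13

Answer: 5 6 7 9 12 13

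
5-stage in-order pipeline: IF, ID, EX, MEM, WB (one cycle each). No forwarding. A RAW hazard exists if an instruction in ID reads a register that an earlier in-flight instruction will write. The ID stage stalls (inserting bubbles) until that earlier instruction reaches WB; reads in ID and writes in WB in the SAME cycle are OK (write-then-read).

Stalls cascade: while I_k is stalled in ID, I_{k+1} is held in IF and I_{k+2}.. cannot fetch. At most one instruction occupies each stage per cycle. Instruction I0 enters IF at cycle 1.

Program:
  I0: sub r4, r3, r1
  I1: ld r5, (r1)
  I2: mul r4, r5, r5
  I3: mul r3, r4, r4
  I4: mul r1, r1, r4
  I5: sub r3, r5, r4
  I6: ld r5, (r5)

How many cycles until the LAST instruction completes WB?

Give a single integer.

I0 sub r4 <- r3,r1: IF@1 ID@2 stall=0 (-) EX@3 MEM@4 WB@5
I1 ld r5 <- r1: IF@2 ID@3 stall=0 (-) EX@4 MEM@5 WB@6
I2 mul r4 <- r5,r5: IF@3 ID@4 stall=2 (RAW on I1.r5 (WB@6)) EX@7 MEM@8 WB@9
I3 mul r3 <- r4,r4: IF@4 ID@7 stall=2 (RAW on I2.r4 (WB@9)) EX@10 MEM@11 WB@12
I4 mul r1 <- r1,r4: IF@7 ID@10 stall=0 (-) EX@11 MEM@12 WB@13
I5 sub r3 <- r5,r4: IF@10 ID@11 stall=0 (-) EX@12 MEM@13 WB@14
I6 ld r5 <- r5: IF@11 ID@12 stall=0 (-) EX@13 MEM@14 WB@15

Answer: 15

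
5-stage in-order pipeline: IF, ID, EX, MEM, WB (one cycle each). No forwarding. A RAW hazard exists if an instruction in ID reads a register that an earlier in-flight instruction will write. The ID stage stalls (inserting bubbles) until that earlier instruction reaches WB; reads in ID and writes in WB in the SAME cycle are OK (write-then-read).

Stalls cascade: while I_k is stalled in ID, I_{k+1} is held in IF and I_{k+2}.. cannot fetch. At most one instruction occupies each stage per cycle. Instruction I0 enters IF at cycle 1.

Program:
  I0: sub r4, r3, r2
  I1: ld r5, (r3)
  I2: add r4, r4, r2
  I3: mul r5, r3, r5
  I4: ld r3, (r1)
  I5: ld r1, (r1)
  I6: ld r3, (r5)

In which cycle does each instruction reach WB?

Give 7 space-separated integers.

Answer: 5 6 8 9 10 11 12

Derivation:
I0 sub r4 <- r3,r2: IF@1 ID@2 stall=0 (-) EX@3 MEM@4 WB@5
I1 ld r5 <- r3: IF@2 ID@3 stall=0 (-) EX@4 MEM@5 WB@6
I2 add r4 <- r4,r2: IF@3 ID@4 stall=1 (RAW on I0.r4 (WB@5)) EX@6 MEM@7 WB@8
I3 mul r5 <- r3,r5: IF@4 ID@6 stall=0 (-) EX@7 MEM@8 WB@9
I4 ld r3 <- r1: IF@6 ID@7 stall=0 (-) EX@8 MEM@9 WB@10
I5 ld r1 <- r1: IF@7 ID@8 stall=0 (-) EX@9 MEM@10 WB@11
I6 ld r3 <- r5: IF@8 ID@9 stall=0 (-) EX@10 MEM@11 WB@12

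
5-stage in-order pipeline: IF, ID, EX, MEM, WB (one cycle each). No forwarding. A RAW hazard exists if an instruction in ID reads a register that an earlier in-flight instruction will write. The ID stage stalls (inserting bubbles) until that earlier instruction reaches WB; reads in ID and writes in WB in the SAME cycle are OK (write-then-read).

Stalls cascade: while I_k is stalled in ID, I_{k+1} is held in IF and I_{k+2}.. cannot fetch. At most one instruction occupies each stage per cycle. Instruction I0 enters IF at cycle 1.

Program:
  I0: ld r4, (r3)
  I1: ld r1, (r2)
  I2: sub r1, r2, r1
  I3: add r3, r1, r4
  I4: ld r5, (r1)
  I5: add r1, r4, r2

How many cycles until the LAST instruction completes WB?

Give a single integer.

Answer: 14

Derivation:
I0 ld r4 <- r3: IF@1 ID@2 stall=0 (-) EX@3 MEM@4 WB@5
I1 ld r1 <- r2: IF@2 ID@3 stall=0 (-) EX@4 MEM@5 WB@6
I2 sub r1 <- r2,r1: IF@3 ID@4 stall=2 (RAW on I1.r1 (WB@6)) EX@7 MEM@8 WB@9
I3 add r3 <- r1,r4: IF@4 ID@7 stall=2 (RAW on I2.r1 (WB@9)) EX@10 MEM@11 WB@12
I4 ld r5 <- r1: IF@7 ID@10 stall=0 (-) EX@11 MEM@12 WB@13
I5 add r1 <- r4,r2: IF@10 ID@11 stall=0 (-) EX@12 MEM@13 WB@14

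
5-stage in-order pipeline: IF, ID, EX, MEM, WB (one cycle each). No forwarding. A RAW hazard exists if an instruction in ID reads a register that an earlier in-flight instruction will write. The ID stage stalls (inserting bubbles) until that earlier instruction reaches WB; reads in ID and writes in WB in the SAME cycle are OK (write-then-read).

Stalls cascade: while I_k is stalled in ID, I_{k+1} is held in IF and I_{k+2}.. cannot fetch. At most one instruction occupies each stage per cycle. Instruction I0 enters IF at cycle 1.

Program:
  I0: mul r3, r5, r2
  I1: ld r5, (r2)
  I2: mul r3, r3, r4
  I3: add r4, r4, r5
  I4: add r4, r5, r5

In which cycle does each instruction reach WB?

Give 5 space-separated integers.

I0 mul r3 <- r5,r2: IF@1 ID@2 stall=0 (-) EX@3 MEM@4 WB@5
I1 ld r5 <- r2: IF@2 ID@3 stall=0 (-) EX@4 MEM@5 WB@6
I2 mul r3 <- r3,r4: IF@3 ID@4 stall=1 (RAW on I0.r3 (WB@5)) EX@6 MEM@7 WB@8
I3 add r4 <- r4,r5: IF@4 ID@6 stall=0 (-) EX@7 MEM@8 WB@9
I4 add r4 <- r5,r5: IF@6 ID@7 stall=0 (-) EX@8 MEM@9 WB@10

Answer: 5 6 8 9 10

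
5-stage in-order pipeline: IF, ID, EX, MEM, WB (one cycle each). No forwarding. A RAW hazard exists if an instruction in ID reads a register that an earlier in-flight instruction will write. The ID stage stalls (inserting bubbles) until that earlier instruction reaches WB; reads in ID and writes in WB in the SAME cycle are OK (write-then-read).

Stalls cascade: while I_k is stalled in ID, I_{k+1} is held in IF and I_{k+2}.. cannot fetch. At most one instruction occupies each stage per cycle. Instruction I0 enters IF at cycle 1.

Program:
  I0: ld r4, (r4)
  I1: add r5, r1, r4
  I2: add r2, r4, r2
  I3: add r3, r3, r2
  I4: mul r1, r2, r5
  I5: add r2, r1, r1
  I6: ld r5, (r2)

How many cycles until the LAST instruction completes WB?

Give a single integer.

Answer: 19

Derivation:
I0 ld r4 <- r4: IF@1 ID@2 stall=0 (-) EX@3 MEM@4 WB@5
I1 add r5 <- r1,r4: IF@2 ID@3 stall=2 (RAW on I0.r4 (WB@5)) EX@6 MEM@7 WB@8
I2 add r2 <- r4,r2: IF@3 ID@6 stall=0 (-) EX@7 MEM@8 WB@9
I3 add r3 <- r3,r2: IF@6 ID@7 stall=2 (RAW on I2.r2 (WB@9)) EX@10 MEM@11 WB@12
I4 mul r1 <- r2,r5: IF@7 ID@10 stall=0 (-) EX@11 MEM@12 WB@13
I5 add r2 <- r1,r1: IF@10 ID@11 stall=2 (RAW on I4.r1 (WB@13)) EX@14 MEM@15 WB@16
I6 ld r5 <- r2: IF@11 ID@14 stall=2 (RAW on I5.r2 (WB@16)) EX@17 MEM@18 WB@19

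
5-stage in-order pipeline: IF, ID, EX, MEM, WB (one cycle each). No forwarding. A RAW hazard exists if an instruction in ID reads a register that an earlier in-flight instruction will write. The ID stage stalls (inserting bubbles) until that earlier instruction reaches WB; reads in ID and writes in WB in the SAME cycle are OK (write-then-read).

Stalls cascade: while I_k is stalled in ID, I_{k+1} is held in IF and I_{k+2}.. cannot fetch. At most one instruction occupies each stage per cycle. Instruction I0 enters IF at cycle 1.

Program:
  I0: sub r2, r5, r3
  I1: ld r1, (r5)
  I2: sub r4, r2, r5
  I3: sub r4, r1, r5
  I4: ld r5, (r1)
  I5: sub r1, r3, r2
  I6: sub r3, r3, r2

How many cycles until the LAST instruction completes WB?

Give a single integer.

Answer: 12

Derivation:
I0 sub r2 <- r5,r3: IF@1 ID@2 stall=0 (-) EX@3 MEM@4 WB@5
I1 ld r1 <- r5: IF@2 ID@3 stall=0 (-) EX@4 MEM@5 WB@6
I2 sub r4 <- r2,r5: IF@3 ID@4 stall=1 (RAW on I0.r2 (WB@5)) EX@6 MEM@7 WB@8
I3 sub r4 <- r1,r5: IF@4 ID@6 stall=0 (-) EX@7 MEM@8 WB@9
I4 ld r5 <- r1: IF@6 ID@7 stall=0 (-) EX@8 MEM@9 WB@10
I5 sub r1 <- r3,r2: IF@7 ID@8 stall=0 (-) EX@9 MEM@10 WB@11
I6 sub r3 <- r3,r2: IF@8 ID@9 stall=0 (-) EX@10 MEM@11 WB@12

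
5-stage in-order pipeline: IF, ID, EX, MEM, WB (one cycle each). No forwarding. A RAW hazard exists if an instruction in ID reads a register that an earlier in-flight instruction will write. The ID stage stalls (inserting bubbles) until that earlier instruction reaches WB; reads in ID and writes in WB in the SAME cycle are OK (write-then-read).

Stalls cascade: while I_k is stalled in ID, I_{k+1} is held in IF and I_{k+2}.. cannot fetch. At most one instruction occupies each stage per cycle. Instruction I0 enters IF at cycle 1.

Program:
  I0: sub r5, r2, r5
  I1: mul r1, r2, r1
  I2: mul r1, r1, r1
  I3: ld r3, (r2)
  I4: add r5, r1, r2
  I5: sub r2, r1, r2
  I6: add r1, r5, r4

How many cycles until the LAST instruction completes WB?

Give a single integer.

I0 sub r5 <- r2,r5: IF@1 ID@2 stall=0 (-) EX@3 MEM@4 WB@5
I1 mul r1 <- r2,r1: IF@2 ID@3 stall=0 (-) EX@4 MEM@5 WB@6
I2 mul r1 <- r1,r1: IF@3 ID@4 stall=2 (RAW on I1.r1 (WB@6)) EX@7 MEM@8 WB@9
I3 ld r3 <- r2: IF@4 ID@7 stall=0 (-) EX@8 MEM@9 WB@10
I4 add r5 <- r1,r2: IF@7 ID@8 stall=1 (RAW on I2.r1 (WB@9)) EX@10 MEM@11 WB@12
I5 sub r2 <- r1,r2: IF@8 ID@10 stall=0 (-) EX@11 MEM@12 WB@13
I6 add r1 <- r5,r4: IF@10 ID@11 stall=1 (RAW on I4.r5 (WB@12)) EX@13 MEM@14 WB@15

Answer: 15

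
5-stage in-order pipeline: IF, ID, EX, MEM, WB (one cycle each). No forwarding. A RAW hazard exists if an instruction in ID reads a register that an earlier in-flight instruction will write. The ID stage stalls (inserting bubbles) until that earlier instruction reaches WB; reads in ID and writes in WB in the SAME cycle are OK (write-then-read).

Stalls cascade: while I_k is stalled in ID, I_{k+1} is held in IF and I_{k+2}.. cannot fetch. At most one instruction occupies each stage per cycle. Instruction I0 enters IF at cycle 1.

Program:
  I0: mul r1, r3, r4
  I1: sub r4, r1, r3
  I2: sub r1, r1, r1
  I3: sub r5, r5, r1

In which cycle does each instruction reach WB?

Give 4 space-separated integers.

I0 mul r1 <- r3,r4: IF@1 ID@2 stall=0 (-) EX@3 MEM@4 WB@5
I1 sub r4 <- r1,r3: IF@2 ID@3 stall=2 (RAW on I0.r1 (WB@5)) EX@6 MEM@7 WB@8
I2 sub r1 <- r1,r1: IF@3 ID@6 stall=0 (-) EX@7 MEM@8 WB@9
I3 sub r5 <- r5,r1: IF@6 ID@7 stall=2 (RAW on I2.r1 (WB@9)) EX@10 MEM@11 WB@12

Answer: 5 8 9 12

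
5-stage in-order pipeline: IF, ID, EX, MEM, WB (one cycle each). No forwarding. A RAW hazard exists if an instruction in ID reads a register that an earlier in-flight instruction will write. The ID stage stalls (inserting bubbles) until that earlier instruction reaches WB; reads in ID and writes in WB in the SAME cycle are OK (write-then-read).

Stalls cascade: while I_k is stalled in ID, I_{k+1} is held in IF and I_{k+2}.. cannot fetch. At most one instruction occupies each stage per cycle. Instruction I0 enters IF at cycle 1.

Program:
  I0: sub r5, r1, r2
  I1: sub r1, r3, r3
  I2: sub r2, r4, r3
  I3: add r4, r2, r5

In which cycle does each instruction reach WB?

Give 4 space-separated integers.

I0 sub r5 <- r1,r2: IF@1 ID@2 stall=0 (-) EX@3 MEM@4 WB@5
I1 sub r1 <- r3,r3: IF@2 ID@3 stall=0 (-) EX@4 MEM@5 WB@6
I2 sub r2 <- r4,r3: IF@3 ID@4 stall=0 (-) EX@5 MEM@6 WB@7
I3 add r4 <- r2,r5: IF@4 ID@5 stall=2 (RAW on I2.r2 (WB@7)) EX@8 MEM@9 WB@10

Answer: 5 6 7 10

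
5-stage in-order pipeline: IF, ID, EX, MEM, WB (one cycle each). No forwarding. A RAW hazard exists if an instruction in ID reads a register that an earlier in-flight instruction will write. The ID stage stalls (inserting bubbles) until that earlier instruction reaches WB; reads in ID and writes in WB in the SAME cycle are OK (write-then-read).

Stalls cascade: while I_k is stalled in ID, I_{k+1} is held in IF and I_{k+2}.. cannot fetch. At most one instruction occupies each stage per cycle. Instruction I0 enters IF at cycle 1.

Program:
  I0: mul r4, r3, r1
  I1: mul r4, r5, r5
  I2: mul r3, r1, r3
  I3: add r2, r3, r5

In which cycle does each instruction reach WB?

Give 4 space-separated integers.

I0 mul r4 <- r3,r1: IF@1 ID@2 stall=0 (-) EX@3 MEM@4 WB@5
I1 mul r4 <- r5,r5: IF@2 ID@3 stall=0 (-) EX@4 MEM@5 WB@6
I2 mul r3 <- r1,r3: IF@3 ID@4 stall=0 (-) EX@5 MEM@6 WB@7
I3 add r2 <- r3,r5: IF@4 ID@5 stall=2 (RAW on I2.r3 (WB@7)) EX@8 MEM@9 WB@10

Answer: 5 6 7 10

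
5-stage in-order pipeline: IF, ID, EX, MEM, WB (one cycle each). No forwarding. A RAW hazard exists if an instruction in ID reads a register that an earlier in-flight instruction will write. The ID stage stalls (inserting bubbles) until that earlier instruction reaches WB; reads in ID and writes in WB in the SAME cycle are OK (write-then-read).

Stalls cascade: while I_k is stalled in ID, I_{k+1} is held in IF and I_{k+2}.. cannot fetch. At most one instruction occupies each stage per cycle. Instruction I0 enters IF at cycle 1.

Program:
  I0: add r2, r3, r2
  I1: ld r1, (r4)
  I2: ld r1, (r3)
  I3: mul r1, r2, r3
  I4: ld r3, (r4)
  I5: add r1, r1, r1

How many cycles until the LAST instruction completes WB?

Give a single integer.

Answer: 11

Derivation:
I0 add r2 <- r3,r2: IF@1 ID@2 stall=0 (-) EX@3 MEM@4 WB@5
I1 ld r1 <- r4: IF@2 ID@3 stall=0 (-) EX@4 MEM@5 WB@6
I2 ld r1 <- r3: IF@3 ID@4 stall=0 (-) EX@5 MEM@6 WB@7
I3 mul r1 <- r2,r3: IF@4 ID@5 stall=0 (-) EX@6 MEM@7 WB@8
I4 ld r3 <- r4: IF@5 ID@6 stall=0 (-) EX@7 MEM@8 WB@9
I5 add r1 <- r1,r1: IF@6 ID@7 stall=1 (RAW on I3.r1 (WB@8)) EX@9 MEM@10 WB@11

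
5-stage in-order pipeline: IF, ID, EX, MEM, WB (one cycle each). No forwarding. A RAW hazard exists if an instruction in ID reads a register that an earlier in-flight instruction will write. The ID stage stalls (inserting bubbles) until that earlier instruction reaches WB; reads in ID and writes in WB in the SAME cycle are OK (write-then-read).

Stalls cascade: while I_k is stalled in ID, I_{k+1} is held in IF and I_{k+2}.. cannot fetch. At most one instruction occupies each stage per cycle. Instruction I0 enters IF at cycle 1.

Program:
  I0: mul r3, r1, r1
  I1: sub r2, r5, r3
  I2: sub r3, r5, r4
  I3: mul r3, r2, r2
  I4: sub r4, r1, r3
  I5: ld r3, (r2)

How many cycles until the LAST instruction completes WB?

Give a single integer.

I0 mul r3 <- r1,r1: IF@1 ID@2 stall=0 (-) EX@3 MEM@4 WB@5
I1 sub r2 <- r5,r3: IF@2 ID@3 stall=2 (RAW on I0.r3 (WB@5)) EX@6 MEM@7 WB@8
I2 sub r3 <- r5,r4: IF@3 ID@6 stall=0 (-) EX@7 MEM@8 WB@9
I3 mul r3 <- r2,r2: IF@6 ID@7 stall=1 (RAW on I1.r2 (WB@8)) EX@9 MEM@10 WB@11
I4 sub r4 <- r1,r3: IF@7 ID@9 stall=2 (RAW on I3.r3 (WB@11)) EX@12 MEM@13 WB@14
I5 ld r3 <- r2: IF@9 ID@12 stall=0 (-) EX@13 MEM@14 WB@15

Answer: 15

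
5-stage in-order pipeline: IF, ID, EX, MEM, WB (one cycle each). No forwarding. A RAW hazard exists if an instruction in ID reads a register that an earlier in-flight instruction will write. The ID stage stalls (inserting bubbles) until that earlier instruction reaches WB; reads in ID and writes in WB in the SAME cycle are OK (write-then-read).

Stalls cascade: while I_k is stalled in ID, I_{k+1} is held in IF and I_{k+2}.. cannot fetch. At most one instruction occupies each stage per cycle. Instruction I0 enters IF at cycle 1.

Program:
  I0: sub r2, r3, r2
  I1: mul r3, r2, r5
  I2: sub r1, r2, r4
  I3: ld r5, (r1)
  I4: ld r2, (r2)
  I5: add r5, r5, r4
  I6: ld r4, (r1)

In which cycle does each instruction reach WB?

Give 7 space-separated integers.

I0 sub r2 <- r3,r2: IF@1 ID@2 stall=0 (-) EX@3 MEM@4 WB@5
I1 mul r3 <- r2,r5: IF@2 ID@3 stall=2 (RAW on I0.r2 (WB@5)) EX@6 MEM@7 WB@8
I2 sub r1 <- r2,r4: IF@3 ID@6 stall=0 (-) EX@7 MEM@8 WB@9
I3 ld r5 <- r1: IF@6 ID@7 stall=2 (RAW on I2.r1 (WB@9)) EX@10 MEM@11 WB@12
I4 ld r2 <- r2: IF@7 ID@10 stall=0 (-) EX@11 MEM@12 WB@13
I5 add r5 <- r5,r4: IF@10 ID@11 stall=1 (RAW on I3.r5 (WB@12)) EX@13 MEM@14 WB@15
I6 ld r4 <- r1: IF@11 ID@13 stall=0 (-) EX@14 MEM@15 WB@16

Answer: 5 8 9 12 13 15 16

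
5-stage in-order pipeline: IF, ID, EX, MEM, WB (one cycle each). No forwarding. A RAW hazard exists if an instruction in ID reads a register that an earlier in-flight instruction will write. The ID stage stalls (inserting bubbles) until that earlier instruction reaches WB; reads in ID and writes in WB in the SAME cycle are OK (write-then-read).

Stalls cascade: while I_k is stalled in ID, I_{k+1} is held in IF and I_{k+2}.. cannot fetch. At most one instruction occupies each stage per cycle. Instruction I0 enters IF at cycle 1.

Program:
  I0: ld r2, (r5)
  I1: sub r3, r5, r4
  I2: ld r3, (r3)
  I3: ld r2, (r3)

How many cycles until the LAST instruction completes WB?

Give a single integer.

Answer: 12

Derivation:
I0 ld r2 <- r5: IF@1 ID@2 stall=0 (-) EX@3 MEM@4 WB@5
I1 sub r3 <- r5,r4: IF@2 ID@3 stall=0 (-) EX@4 MEM@5 WB@6
I2 ld r3 <- r3: IF@3 ID@4 stall=2 (RAW on I1.r3 (WB@6)) EX@7 MEM@8 WB@9
I3 ld r2 <- r3: IF@4 ID@7 stall=2 (RAW on I2.r3 (WB@9)) EX@10 MEM@11 WB@12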